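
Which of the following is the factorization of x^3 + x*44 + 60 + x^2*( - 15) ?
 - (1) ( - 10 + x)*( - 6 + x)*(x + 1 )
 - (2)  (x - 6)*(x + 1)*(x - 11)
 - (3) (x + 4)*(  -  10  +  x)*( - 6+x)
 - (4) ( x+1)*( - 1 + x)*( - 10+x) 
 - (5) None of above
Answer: 1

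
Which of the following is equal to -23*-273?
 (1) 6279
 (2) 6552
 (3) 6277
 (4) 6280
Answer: 1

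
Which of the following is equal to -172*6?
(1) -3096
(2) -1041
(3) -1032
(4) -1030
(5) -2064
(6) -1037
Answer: 3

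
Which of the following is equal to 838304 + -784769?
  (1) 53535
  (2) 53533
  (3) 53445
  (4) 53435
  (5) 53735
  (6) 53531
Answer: 1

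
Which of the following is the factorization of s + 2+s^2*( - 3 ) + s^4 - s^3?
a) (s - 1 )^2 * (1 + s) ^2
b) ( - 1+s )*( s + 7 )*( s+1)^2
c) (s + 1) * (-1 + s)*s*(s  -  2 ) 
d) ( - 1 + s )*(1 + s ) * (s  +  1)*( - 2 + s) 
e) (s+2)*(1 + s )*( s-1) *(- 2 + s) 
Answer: d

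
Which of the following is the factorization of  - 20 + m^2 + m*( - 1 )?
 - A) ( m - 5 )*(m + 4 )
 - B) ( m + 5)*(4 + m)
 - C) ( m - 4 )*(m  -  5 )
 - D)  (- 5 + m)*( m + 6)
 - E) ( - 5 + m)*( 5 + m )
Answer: A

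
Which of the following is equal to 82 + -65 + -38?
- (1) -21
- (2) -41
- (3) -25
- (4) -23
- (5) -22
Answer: 1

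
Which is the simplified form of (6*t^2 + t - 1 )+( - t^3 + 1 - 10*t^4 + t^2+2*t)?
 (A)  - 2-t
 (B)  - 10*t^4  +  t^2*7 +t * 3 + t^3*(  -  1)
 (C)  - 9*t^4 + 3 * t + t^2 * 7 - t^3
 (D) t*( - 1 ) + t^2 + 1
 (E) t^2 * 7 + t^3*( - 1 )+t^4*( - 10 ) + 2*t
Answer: B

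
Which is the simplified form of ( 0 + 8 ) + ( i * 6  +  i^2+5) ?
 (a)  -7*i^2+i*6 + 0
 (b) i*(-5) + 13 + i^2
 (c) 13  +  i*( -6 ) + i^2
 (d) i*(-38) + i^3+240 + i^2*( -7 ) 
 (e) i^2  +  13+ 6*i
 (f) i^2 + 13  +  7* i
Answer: e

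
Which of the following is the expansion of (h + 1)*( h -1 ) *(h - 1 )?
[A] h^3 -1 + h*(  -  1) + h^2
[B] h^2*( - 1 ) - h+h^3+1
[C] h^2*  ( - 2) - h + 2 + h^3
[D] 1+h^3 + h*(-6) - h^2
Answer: B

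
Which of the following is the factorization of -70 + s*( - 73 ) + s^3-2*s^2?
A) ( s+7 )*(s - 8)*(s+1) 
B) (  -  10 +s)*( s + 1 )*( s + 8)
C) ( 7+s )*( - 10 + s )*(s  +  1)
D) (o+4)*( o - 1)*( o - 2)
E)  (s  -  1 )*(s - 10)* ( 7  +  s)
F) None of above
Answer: C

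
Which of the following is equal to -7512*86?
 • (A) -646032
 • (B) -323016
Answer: A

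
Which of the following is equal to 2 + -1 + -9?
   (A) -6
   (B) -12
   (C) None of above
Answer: C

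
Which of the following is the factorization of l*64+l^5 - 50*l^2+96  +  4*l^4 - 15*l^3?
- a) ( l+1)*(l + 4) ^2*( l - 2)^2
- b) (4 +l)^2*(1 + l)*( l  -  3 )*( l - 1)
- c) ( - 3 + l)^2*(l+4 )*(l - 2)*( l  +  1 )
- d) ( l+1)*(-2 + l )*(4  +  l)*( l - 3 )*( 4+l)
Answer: d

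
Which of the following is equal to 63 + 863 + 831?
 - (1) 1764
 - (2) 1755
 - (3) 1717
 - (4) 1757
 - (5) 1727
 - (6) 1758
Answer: 4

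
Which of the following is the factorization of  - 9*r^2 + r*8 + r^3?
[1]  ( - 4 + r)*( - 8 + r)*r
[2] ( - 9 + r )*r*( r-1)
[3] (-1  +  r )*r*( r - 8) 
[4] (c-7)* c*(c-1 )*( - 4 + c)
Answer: 3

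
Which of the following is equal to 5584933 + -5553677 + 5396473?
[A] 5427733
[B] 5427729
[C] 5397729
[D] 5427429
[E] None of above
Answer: B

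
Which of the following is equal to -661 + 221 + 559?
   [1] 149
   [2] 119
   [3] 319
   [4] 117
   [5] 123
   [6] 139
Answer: 2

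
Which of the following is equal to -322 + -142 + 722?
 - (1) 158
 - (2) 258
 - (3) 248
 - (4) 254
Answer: 2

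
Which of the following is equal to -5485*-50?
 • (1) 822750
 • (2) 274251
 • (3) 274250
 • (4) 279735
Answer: 3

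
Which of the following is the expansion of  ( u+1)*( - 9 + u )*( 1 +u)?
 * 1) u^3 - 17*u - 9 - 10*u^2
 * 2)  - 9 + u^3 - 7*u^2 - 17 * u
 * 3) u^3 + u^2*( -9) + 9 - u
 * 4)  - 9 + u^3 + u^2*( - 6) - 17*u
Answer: 2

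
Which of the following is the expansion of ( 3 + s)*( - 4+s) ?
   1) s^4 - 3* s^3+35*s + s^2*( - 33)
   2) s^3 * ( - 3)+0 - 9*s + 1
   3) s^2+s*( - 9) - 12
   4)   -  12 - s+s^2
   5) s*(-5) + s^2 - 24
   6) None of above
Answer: 4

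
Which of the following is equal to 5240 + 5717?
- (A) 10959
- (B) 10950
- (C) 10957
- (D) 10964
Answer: C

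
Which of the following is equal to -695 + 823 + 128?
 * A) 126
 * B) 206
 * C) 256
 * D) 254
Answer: C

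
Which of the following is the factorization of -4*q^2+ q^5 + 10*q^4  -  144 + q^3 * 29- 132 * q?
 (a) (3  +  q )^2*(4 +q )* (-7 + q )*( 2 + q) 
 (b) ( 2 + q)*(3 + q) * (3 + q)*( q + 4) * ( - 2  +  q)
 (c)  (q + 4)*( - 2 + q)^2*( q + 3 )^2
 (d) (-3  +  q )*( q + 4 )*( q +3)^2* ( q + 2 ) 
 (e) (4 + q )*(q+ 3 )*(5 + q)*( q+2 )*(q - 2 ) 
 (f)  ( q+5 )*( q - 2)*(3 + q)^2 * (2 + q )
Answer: b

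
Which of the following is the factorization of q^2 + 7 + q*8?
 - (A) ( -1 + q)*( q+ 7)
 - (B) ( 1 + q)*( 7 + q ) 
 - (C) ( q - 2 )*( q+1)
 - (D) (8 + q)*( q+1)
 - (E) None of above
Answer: B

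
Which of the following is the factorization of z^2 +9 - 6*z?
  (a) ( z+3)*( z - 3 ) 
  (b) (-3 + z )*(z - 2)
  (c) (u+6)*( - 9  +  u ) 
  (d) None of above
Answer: d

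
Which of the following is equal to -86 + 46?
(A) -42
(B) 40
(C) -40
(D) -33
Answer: C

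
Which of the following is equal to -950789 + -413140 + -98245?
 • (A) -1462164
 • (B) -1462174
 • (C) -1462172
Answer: B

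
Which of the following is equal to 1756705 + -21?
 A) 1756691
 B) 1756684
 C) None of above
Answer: B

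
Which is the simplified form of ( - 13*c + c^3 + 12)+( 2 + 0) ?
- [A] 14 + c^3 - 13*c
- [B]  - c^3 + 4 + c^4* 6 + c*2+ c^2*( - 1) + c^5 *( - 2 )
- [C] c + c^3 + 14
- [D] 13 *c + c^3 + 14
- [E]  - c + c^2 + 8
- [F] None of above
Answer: A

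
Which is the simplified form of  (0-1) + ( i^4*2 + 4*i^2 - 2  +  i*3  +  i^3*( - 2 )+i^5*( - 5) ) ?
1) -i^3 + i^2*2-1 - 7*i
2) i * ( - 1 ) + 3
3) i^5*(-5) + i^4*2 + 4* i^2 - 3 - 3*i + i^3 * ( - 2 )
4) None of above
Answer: 4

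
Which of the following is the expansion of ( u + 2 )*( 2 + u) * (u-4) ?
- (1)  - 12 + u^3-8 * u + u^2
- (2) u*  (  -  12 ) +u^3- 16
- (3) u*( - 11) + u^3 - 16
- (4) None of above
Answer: 2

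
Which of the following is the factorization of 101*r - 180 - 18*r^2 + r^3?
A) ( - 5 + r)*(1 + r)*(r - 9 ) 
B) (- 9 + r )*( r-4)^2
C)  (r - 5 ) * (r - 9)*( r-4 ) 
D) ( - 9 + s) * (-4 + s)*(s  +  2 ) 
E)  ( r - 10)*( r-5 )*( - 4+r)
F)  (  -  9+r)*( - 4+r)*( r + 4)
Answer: C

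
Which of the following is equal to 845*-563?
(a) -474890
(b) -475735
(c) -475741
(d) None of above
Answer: b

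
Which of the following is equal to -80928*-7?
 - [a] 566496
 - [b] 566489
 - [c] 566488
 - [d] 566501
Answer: a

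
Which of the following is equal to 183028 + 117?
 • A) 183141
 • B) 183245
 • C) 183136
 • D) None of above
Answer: D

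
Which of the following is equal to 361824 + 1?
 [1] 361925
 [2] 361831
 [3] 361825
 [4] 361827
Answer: 3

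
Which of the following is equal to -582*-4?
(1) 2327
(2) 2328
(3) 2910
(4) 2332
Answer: 2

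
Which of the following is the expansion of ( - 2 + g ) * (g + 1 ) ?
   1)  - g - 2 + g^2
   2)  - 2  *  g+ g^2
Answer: 1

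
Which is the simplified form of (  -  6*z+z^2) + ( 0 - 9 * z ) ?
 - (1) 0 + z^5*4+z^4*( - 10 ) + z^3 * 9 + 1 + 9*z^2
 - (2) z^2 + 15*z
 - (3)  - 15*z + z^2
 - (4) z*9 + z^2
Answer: 3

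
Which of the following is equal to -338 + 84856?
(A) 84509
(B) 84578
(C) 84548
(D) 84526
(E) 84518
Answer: E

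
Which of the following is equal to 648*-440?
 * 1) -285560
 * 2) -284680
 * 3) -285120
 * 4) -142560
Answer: 3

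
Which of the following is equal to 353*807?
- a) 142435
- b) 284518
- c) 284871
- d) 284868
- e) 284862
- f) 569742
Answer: c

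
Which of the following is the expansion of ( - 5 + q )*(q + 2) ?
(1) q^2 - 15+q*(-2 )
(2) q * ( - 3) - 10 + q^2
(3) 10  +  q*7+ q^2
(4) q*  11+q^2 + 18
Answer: 2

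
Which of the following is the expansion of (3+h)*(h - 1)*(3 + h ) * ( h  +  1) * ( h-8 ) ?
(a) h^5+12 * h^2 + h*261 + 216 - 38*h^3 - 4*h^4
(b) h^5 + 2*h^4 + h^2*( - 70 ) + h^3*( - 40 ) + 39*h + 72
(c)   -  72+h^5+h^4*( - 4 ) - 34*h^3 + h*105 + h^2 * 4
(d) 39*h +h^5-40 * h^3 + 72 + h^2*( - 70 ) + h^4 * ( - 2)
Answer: d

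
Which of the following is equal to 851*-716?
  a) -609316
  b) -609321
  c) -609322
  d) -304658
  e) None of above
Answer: a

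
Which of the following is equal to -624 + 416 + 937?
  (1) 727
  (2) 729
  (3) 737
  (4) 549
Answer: 2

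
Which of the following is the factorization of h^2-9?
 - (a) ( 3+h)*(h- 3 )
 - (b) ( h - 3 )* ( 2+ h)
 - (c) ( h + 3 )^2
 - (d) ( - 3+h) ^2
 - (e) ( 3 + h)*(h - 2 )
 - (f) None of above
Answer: a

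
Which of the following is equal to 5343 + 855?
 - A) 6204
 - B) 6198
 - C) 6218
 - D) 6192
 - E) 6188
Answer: B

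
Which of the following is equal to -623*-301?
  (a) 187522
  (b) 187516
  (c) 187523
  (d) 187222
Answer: c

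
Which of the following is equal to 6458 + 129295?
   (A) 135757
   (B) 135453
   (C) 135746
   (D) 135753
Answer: D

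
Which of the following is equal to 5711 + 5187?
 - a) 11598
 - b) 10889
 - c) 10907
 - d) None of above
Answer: d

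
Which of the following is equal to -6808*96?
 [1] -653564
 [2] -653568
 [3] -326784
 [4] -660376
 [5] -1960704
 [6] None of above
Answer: 2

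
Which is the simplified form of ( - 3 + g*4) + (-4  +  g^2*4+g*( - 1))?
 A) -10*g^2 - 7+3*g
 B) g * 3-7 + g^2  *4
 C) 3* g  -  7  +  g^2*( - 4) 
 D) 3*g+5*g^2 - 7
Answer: B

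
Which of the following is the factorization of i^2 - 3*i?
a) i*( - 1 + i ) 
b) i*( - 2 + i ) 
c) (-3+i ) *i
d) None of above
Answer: c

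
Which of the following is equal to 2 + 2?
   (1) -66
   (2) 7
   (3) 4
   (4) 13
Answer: 3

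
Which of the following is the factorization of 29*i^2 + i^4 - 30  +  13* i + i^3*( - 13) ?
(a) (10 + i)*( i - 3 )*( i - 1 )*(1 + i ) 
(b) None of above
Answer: b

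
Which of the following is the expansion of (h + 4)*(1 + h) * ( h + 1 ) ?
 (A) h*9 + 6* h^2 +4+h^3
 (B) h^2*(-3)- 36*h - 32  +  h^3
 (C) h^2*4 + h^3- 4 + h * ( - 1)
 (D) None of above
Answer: A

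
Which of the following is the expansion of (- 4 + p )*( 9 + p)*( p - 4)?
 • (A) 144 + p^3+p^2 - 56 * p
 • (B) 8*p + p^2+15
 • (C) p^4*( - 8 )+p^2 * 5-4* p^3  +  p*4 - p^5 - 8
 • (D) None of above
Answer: A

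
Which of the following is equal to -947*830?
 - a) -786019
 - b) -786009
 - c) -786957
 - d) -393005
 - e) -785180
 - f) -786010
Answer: f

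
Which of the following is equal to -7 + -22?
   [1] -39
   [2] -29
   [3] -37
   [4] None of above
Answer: 2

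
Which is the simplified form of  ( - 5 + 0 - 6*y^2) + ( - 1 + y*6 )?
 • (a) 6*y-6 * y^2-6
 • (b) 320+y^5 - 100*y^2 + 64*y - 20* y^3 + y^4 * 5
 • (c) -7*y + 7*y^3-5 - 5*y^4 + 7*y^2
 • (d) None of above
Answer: a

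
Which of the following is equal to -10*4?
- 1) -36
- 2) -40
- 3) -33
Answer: 2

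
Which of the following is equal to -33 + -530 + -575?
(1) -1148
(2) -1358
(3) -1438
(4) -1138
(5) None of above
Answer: 4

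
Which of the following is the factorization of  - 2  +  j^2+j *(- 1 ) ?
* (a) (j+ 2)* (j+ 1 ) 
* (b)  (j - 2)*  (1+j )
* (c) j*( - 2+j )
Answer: b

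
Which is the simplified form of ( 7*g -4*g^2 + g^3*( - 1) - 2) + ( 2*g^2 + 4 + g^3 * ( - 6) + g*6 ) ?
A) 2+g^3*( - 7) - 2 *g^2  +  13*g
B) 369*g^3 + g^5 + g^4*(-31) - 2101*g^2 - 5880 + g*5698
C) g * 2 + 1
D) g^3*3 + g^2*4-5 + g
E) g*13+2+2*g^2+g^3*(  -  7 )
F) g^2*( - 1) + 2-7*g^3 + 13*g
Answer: A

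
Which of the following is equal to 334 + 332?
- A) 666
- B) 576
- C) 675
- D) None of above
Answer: A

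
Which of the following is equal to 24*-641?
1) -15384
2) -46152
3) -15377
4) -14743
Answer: 1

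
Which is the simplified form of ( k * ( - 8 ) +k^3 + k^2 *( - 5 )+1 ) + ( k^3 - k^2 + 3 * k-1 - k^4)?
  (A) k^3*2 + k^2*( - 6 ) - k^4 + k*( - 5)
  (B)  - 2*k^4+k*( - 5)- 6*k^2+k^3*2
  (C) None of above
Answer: A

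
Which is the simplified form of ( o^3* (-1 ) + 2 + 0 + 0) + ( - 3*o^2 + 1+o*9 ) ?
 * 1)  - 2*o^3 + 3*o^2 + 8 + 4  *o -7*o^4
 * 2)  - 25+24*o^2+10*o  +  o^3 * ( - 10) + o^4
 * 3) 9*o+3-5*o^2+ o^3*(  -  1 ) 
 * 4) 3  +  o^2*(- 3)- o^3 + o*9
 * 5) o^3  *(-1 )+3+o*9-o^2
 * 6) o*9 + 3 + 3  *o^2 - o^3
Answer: 4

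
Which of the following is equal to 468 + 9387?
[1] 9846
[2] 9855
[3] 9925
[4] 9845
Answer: 2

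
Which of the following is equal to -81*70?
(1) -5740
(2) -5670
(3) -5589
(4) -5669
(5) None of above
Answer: 2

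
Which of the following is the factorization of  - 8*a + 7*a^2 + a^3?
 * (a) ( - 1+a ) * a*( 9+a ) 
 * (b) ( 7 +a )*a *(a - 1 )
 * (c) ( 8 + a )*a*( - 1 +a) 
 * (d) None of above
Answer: c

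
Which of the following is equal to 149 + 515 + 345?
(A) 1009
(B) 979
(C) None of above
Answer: A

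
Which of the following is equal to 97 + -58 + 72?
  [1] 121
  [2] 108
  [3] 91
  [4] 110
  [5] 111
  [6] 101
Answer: 5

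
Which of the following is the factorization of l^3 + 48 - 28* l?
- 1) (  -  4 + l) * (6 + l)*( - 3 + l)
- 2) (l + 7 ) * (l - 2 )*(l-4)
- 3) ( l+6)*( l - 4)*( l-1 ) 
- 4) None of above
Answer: 4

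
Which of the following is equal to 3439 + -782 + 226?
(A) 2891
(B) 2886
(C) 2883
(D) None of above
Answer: C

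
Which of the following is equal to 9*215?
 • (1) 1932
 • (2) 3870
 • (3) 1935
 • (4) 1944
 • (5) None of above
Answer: 3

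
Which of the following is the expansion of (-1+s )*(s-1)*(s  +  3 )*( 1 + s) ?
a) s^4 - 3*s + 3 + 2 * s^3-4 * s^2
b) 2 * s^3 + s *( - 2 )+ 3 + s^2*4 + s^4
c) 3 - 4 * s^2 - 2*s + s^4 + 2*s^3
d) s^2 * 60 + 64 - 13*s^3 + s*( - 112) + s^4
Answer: c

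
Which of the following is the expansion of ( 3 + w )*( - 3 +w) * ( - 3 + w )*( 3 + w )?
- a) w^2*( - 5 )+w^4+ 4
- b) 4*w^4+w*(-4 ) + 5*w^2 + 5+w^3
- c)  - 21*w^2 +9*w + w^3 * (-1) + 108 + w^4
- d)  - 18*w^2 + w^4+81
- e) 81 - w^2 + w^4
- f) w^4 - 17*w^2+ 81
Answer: d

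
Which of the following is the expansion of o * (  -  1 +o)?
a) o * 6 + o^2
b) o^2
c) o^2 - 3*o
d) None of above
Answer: d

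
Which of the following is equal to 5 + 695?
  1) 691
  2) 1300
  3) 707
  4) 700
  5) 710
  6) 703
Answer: 4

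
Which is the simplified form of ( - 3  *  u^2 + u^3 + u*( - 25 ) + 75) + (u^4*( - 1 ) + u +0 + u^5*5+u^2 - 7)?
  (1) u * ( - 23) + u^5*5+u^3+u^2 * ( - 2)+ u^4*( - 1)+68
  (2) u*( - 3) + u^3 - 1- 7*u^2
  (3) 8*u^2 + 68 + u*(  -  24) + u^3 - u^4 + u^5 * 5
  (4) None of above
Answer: 4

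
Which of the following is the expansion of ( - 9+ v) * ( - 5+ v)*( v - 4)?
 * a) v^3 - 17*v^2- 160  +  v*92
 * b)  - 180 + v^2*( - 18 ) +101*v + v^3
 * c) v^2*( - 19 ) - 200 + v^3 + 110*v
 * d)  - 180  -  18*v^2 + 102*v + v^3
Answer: b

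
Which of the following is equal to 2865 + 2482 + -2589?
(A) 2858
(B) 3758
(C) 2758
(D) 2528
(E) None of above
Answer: C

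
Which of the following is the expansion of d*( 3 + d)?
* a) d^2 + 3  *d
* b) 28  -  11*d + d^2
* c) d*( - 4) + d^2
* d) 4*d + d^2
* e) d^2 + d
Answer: a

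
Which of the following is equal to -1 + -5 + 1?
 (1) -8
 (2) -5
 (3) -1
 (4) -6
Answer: 2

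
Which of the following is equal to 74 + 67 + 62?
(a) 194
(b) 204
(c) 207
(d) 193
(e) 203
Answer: e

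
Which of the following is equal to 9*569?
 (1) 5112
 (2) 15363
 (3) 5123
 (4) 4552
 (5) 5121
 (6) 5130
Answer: 5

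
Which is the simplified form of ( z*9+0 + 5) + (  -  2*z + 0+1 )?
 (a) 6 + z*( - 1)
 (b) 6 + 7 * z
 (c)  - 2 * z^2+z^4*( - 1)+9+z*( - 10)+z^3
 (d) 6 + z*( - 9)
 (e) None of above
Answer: b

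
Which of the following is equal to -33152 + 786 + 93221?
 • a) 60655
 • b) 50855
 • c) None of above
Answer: c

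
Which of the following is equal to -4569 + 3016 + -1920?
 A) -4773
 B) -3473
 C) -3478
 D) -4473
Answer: B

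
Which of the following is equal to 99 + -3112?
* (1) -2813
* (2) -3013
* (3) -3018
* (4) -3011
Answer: 2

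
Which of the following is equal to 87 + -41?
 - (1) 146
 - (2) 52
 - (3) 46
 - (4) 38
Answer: 3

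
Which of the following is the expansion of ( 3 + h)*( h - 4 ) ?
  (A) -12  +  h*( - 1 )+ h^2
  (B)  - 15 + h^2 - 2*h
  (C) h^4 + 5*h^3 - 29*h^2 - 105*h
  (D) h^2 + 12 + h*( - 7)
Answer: A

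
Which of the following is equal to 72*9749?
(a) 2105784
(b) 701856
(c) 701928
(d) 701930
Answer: c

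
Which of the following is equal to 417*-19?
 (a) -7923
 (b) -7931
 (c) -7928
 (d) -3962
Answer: a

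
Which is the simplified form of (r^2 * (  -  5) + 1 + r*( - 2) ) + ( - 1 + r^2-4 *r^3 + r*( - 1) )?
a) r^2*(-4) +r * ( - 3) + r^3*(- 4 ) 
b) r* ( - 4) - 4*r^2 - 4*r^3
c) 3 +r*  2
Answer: a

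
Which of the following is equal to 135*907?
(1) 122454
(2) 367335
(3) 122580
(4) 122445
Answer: 4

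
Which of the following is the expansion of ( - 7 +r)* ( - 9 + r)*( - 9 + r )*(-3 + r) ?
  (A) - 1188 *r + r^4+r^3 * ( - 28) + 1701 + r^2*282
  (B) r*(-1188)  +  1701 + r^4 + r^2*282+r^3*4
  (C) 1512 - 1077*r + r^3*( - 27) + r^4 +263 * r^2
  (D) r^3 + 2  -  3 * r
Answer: A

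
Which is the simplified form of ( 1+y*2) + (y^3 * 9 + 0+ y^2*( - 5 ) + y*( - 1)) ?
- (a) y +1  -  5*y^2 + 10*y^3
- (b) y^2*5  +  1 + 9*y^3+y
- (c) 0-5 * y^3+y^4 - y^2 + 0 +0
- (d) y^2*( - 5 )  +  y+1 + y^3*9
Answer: d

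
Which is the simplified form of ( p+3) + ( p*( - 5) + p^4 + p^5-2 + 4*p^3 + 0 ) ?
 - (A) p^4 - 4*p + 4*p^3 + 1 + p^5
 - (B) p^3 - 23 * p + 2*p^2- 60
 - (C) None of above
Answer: A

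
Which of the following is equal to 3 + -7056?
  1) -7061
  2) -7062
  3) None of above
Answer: 3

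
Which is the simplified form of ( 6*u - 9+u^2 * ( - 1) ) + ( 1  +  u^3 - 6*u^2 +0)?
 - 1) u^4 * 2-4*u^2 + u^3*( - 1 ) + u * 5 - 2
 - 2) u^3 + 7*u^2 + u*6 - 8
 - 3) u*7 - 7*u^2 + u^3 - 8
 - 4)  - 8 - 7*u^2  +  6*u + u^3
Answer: 4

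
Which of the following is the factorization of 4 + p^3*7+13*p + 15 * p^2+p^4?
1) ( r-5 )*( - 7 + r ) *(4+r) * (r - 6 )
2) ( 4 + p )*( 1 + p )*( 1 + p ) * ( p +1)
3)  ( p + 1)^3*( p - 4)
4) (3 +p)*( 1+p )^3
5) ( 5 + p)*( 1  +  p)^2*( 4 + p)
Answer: 2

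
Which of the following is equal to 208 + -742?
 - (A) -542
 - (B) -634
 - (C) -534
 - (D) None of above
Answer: C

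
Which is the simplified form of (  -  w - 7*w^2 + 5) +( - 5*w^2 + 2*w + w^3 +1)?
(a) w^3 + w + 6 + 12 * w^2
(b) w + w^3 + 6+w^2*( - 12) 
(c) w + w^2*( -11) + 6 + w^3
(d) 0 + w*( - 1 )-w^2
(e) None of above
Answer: b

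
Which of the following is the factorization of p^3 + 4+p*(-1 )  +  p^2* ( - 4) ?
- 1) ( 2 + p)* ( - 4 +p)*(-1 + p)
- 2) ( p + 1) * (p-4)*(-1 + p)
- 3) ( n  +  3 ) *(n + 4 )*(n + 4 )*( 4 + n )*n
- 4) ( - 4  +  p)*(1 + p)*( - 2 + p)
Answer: 2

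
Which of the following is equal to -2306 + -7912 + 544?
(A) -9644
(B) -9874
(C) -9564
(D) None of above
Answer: D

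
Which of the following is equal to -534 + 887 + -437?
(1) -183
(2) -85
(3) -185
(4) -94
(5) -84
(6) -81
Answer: 5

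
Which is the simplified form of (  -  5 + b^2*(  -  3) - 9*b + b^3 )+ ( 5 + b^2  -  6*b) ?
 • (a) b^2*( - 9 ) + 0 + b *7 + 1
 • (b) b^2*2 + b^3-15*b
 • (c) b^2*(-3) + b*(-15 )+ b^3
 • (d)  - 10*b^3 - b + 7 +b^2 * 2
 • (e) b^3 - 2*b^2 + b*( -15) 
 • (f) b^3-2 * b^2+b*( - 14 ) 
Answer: e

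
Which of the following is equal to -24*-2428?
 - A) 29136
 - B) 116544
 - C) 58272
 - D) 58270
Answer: C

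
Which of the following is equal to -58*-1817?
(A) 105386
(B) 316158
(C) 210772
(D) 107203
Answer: A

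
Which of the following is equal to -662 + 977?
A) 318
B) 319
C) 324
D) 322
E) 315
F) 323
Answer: E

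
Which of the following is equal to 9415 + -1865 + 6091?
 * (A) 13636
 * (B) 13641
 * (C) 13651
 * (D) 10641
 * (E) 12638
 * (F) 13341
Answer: B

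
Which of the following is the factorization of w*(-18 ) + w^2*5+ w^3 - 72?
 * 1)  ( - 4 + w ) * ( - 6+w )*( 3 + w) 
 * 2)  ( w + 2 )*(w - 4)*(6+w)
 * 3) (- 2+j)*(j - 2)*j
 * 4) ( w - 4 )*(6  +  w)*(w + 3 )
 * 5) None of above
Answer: 4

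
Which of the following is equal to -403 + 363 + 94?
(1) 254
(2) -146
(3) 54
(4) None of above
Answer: 3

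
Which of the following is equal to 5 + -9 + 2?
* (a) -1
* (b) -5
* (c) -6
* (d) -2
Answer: d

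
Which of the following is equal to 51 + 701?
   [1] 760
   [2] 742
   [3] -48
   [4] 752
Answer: 4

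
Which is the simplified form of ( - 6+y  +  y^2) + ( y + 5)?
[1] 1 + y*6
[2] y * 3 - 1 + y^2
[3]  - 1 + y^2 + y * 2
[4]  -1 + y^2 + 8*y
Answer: 3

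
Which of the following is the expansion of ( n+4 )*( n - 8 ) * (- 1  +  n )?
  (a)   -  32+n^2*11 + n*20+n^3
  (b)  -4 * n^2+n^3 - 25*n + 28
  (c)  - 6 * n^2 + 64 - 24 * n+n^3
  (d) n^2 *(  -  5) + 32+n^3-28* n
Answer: d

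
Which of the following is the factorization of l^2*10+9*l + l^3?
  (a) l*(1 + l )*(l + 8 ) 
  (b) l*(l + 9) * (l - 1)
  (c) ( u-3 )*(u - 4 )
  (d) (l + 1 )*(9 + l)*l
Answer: d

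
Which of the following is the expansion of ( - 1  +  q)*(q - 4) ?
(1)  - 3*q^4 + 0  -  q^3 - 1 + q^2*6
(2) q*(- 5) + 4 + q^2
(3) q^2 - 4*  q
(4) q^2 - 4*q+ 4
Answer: 2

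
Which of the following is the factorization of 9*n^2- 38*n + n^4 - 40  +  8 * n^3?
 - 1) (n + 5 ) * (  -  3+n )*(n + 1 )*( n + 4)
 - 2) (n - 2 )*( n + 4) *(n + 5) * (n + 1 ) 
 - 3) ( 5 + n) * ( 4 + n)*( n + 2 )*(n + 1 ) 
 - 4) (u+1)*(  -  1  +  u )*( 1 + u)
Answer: 2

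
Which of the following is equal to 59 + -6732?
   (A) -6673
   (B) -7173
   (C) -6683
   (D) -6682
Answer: A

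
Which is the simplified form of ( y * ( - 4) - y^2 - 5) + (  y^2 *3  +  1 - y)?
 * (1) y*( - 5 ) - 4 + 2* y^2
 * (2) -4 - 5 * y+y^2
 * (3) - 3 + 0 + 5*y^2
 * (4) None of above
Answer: 1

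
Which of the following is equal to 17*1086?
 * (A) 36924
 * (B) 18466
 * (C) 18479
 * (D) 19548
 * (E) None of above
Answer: E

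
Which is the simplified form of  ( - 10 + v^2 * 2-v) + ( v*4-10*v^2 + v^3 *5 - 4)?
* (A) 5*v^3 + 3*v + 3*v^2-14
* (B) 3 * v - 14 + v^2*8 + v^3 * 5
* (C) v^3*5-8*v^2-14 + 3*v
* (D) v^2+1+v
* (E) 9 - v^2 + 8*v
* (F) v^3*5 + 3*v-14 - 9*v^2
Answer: C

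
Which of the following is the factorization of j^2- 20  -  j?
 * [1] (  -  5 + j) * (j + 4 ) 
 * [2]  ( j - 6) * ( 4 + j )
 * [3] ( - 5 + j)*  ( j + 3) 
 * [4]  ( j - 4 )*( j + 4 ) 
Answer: 1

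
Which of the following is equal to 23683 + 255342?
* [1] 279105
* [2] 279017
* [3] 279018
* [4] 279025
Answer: 4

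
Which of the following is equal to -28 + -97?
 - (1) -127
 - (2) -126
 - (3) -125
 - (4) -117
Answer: 3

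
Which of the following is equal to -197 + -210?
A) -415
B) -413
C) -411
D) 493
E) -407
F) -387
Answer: E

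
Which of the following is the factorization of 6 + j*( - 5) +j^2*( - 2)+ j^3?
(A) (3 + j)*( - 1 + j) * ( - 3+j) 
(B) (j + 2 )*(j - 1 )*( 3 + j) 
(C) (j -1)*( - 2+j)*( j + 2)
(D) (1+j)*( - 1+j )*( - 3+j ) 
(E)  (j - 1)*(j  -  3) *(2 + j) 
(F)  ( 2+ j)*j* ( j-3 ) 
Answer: E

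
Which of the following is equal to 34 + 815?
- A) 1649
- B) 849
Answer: B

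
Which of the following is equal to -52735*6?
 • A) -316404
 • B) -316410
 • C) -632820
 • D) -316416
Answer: B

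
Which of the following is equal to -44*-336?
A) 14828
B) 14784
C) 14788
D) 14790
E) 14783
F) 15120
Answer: B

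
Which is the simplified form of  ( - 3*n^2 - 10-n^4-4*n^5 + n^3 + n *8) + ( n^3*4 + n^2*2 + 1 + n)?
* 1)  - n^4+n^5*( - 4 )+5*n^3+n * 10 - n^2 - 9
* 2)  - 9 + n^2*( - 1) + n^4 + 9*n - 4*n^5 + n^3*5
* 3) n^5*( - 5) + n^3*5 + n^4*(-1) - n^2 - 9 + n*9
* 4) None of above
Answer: 4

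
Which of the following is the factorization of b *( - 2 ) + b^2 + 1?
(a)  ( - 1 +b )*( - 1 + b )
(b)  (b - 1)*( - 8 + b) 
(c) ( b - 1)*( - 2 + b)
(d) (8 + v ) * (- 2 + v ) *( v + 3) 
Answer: a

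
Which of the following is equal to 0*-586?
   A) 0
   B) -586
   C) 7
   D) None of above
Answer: A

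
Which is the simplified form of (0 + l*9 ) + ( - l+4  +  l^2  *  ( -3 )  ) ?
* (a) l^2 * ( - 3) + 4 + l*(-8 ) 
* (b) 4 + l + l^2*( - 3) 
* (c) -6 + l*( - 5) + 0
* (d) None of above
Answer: d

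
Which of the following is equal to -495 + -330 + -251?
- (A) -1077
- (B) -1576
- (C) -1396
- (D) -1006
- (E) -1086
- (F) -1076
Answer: F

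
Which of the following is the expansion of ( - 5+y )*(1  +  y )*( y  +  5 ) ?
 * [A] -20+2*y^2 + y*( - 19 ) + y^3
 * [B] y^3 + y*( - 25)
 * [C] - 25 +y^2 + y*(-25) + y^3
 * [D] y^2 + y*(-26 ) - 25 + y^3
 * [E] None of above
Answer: C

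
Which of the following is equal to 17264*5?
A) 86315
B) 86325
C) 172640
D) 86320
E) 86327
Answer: D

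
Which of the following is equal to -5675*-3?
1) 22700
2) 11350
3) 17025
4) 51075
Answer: 3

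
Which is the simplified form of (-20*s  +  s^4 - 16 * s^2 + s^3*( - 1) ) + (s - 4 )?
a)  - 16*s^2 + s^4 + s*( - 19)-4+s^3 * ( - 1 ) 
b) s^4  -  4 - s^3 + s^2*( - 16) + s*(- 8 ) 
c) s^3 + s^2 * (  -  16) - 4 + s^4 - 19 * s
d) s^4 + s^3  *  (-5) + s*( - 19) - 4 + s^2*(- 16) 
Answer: a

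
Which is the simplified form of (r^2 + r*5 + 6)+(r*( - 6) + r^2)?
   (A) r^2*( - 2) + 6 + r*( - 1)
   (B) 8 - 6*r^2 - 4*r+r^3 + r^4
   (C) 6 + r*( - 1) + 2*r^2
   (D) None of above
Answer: C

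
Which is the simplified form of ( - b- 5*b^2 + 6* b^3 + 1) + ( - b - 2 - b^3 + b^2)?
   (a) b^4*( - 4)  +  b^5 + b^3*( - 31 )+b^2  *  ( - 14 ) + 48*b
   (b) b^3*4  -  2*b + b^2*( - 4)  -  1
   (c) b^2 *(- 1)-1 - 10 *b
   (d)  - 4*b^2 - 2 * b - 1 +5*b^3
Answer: d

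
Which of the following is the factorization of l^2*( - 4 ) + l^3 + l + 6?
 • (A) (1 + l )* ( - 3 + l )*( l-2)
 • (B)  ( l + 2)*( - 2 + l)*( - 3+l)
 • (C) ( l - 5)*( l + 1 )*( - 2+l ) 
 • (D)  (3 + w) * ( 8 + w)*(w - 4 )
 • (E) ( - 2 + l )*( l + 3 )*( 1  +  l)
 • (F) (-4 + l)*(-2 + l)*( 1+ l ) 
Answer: A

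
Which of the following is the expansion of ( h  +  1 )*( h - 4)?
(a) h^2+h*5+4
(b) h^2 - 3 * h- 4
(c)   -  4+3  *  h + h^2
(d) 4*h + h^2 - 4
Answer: b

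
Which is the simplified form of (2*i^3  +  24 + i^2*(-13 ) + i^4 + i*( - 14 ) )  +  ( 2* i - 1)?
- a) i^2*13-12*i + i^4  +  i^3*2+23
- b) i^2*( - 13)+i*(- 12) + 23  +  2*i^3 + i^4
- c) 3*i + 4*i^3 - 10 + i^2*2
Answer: b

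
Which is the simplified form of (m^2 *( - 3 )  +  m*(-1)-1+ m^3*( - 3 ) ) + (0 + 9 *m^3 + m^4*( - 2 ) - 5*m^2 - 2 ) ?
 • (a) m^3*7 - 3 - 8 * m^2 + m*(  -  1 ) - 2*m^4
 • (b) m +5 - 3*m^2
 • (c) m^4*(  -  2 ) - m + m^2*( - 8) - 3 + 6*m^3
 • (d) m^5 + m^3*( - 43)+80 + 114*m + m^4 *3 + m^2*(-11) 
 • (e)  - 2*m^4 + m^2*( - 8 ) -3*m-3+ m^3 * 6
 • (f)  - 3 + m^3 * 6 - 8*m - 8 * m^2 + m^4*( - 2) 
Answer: c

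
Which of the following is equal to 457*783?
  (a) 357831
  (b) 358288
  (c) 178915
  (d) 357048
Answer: a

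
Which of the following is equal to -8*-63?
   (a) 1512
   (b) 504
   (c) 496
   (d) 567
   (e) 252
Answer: b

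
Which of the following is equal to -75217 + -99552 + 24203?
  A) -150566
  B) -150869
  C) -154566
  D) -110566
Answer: A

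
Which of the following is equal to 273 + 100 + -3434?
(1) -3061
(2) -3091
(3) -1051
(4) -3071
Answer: 1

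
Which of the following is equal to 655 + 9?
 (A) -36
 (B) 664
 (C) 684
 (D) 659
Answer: B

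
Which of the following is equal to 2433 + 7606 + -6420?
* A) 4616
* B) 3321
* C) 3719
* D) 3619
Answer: D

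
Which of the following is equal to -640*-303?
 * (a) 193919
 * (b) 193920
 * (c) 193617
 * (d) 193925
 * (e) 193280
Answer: b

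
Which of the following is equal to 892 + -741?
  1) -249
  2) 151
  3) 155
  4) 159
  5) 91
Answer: 2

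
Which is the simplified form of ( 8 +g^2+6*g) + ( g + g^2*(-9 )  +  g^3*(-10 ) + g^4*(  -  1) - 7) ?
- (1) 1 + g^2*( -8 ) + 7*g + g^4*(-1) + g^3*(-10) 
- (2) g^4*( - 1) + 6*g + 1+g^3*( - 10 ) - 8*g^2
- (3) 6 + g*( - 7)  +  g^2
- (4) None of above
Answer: 1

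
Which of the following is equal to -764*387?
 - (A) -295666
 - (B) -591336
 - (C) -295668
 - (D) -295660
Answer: C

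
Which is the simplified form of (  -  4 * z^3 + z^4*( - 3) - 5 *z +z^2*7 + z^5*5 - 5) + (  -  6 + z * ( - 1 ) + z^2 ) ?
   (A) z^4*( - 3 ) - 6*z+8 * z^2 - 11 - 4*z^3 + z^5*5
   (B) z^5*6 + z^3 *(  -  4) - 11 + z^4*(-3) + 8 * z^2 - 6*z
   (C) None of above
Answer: A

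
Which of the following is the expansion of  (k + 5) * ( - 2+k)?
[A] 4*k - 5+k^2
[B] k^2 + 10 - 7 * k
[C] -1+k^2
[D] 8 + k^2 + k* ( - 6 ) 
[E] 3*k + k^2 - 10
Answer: E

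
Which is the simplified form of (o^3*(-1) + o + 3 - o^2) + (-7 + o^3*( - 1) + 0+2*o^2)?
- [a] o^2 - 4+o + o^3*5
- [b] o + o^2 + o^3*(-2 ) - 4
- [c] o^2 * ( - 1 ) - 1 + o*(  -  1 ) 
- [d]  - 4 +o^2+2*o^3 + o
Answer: b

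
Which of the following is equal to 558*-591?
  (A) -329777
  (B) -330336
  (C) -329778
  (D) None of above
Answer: C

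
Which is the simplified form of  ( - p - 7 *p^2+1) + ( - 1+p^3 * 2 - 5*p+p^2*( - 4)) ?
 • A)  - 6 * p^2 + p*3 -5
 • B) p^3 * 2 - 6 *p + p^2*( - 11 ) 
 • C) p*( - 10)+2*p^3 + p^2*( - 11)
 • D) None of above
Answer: B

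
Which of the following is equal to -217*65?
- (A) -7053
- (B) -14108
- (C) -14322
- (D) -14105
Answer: D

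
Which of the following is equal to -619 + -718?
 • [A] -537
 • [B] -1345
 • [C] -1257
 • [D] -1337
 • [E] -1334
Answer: D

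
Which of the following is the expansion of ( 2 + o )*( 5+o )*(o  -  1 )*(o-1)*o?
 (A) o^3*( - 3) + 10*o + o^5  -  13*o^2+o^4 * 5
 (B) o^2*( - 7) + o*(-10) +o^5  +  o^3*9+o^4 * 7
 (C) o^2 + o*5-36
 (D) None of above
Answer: A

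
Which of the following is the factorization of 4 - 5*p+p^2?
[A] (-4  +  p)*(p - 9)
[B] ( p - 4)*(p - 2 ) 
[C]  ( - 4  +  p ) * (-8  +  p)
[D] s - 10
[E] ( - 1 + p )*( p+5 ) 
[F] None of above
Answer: F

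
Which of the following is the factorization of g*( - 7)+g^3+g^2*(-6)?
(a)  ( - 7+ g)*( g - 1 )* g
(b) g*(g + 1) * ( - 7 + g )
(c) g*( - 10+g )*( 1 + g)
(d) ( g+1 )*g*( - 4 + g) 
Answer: b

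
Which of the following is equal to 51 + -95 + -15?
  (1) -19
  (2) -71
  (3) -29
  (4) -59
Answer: 4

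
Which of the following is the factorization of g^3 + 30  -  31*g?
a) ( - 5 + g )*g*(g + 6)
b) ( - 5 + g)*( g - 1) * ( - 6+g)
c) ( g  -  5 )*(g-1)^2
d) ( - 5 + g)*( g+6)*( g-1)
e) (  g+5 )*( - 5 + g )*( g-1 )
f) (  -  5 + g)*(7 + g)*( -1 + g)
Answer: d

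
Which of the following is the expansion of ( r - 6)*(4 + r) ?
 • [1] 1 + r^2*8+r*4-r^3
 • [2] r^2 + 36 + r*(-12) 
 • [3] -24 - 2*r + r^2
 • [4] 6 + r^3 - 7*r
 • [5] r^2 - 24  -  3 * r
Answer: 3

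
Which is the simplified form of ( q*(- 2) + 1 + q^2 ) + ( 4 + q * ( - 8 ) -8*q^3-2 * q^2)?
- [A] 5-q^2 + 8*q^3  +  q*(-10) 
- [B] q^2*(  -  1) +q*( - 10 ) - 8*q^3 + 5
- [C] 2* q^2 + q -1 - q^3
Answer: B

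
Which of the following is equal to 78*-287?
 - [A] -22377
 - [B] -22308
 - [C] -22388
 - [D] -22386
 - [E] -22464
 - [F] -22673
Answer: D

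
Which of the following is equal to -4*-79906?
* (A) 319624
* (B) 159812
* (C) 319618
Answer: A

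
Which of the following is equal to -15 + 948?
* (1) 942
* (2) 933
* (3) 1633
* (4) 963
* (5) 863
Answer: 2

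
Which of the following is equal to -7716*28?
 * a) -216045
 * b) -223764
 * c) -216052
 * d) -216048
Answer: d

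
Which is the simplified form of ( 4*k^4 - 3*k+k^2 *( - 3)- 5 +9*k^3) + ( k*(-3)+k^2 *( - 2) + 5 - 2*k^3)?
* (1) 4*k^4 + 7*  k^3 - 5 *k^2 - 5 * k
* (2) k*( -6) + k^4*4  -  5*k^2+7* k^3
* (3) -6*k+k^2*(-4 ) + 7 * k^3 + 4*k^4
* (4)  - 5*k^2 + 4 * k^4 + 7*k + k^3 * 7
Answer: 2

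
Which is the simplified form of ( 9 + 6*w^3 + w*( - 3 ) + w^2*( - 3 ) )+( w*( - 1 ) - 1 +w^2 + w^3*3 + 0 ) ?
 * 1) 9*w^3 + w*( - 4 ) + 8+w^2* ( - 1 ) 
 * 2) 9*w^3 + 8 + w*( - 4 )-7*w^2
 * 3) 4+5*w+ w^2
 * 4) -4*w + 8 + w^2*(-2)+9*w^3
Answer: 4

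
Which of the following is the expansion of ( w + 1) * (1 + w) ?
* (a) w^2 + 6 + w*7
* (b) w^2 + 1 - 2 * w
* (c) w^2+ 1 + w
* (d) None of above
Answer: d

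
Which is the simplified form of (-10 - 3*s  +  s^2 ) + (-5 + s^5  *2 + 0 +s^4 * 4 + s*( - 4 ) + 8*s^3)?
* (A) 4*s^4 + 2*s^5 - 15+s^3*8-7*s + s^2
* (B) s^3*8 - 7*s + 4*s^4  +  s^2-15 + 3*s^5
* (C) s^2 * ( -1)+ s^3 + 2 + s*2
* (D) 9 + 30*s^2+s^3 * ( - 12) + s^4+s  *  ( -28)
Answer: A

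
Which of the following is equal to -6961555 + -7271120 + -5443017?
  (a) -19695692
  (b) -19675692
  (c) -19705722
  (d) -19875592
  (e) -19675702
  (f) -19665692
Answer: b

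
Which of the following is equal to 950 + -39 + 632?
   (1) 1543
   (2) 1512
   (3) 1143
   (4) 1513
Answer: 1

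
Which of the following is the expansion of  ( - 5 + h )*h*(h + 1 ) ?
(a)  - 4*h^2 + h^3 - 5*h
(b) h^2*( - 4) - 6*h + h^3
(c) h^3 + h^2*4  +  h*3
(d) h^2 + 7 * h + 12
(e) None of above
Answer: a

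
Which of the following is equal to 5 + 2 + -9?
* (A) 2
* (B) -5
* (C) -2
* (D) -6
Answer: C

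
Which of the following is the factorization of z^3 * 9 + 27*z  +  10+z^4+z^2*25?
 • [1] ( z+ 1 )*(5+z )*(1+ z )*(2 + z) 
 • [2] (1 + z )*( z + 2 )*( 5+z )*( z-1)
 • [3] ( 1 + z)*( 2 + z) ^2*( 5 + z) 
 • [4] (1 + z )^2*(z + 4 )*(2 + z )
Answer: 1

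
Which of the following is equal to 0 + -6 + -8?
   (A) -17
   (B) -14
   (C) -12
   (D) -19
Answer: B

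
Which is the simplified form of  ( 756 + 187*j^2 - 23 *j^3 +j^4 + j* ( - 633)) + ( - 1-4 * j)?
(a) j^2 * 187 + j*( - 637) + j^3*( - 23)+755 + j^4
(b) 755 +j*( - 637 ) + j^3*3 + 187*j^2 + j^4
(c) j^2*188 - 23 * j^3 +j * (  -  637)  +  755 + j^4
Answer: a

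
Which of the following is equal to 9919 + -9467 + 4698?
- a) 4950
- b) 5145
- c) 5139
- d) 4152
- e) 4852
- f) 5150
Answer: f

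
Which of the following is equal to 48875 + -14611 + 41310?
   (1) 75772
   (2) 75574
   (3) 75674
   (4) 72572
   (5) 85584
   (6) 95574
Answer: 2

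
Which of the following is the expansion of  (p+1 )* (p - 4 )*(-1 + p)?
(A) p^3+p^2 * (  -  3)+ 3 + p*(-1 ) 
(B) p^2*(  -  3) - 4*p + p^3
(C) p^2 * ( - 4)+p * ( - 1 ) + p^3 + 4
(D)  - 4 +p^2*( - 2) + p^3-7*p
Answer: C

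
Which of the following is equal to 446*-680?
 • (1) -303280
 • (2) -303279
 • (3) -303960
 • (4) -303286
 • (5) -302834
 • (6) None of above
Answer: 1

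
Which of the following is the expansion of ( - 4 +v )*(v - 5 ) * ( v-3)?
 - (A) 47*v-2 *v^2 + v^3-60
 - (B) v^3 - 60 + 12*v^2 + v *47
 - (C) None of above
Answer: C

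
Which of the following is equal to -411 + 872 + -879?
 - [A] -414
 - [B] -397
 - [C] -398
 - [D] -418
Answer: D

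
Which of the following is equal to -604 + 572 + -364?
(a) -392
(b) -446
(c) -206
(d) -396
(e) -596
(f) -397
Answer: d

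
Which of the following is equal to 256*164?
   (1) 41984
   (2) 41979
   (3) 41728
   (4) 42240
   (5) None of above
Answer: 1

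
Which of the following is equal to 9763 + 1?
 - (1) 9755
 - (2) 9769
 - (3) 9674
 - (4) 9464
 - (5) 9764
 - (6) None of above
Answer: 5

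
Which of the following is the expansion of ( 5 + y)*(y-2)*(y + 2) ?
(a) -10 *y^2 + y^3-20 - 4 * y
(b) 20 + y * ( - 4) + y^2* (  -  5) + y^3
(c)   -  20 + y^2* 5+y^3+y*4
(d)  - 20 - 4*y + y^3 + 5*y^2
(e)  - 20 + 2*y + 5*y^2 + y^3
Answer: d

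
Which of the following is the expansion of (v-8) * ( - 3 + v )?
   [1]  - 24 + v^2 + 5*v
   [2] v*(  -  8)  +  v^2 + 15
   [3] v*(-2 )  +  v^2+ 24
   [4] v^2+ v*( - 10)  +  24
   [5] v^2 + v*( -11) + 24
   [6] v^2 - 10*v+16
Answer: 5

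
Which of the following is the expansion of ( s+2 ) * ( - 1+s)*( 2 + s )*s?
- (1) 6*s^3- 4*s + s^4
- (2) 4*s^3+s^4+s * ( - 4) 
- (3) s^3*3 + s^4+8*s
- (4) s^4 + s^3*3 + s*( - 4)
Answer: 4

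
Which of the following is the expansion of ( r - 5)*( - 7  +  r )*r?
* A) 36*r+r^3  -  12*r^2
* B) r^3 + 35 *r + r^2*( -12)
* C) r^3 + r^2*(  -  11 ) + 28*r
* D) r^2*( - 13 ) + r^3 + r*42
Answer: B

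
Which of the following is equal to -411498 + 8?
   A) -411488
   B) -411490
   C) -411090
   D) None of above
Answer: B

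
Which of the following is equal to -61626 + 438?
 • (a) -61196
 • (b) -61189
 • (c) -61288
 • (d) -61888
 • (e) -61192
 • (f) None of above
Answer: f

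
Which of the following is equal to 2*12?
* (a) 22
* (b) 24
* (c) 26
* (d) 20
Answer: b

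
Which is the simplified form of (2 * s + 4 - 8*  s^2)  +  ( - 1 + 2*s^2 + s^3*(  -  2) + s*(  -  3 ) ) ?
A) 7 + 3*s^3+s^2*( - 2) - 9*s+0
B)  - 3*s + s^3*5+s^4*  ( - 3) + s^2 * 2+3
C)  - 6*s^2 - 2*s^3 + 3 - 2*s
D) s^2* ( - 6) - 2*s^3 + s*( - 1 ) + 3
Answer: D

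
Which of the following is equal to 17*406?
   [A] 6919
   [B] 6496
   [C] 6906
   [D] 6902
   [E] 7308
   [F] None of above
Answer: D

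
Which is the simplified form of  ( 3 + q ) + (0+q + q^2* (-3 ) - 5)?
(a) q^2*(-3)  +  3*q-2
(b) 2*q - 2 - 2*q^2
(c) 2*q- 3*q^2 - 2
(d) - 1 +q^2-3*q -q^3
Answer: c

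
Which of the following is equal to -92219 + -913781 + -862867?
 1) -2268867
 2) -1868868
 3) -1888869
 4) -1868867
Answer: 4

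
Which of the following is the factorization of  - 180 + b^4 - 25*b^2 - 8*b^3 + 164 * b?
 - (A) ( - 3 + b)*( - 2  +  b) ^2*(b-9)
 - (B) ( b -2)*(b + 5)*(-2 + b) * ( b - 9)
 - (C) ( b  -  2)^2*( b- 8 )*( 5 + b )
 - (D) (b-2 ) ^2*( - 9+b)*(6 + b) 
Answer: B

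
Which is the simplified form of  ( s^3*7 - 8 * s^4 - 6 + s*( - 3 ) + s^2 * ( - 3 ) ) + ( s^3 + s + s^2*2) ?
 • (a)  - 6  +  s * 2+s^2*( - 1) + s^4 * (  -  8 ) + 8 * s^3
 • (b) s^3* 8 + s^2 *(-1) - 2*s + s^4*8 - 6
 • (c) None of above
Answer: c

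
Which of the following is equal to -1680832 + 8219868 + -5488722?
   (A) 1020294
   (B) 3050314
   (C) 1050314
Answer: C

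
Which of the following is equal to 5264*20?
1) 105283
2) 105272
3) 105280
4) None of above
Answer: 3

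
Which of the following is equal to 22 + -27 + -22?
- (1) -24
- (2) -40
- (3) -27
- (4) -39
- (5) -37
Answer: 3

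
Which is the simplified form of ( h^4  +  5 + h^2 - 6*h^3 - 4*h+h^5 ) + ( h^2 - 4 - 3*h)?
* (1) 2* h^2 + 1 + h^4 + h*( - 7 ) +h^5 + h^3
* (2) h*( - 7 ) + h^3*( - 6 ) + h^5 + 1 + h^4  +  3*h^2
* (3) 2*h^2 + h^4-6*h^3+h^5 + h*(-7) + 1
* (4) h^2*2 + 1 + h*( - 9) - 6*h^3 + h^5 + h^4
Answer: 3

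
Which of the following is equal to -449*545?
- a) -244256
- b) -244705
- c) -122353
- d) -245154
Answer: b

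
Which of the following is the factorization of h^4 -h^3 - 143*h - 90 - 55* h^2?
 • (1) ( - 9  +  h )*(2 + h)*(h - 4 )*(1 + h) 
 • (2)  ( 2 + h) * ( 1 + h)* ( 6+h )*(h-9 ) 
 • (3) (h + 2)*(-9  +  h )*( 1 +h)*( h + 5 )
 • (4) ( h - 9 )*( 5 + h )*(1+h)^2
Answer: 3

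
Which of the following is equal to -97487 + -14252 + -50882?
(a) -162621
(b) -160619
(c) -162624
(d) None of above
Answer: a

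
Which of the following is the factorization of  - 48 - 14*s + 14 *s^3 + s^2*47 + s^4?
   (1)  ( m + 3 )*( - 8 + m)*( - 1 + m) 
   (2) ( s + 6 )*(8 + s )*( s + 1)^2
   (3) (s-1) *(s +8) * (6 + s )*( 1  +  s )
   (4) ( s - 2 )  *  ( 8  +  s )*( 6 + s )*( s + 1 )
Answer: 3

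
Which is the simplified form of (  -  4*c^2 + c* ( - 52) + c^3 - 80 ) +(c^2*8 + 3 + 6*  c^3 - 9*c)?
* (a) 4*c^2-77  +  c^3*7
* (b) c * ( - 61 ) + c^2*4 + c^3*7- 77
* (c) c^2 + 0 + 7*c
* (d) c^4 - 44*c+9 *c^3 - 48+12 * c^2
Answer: b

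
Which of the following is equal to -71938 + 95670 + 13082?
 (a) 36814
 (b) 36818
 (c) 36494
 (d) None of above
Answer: a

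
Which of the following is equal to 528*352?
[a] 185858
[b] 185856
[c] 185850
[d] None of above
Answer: b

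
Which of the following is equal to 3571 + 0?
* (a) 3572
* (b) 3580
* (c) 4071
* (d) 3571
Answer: d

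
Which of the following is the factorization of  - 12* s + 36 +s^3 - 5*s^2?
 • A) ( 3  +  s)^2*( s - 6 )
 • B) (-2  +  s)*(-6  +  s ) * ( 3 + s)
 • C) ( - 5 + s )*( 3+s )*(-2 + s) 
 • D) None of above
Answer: B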